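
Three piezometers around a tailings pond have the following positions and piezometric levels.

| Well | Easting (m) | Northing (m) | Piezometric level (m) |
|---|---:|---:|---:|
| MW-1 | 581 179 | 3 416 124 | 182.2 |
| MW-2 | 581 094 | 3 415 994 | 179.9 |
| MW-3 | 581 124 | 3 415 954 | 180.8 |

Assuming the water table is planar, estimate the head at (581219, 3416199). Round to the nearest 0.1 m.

183.3 m

Differences from MW-1: to MW-2 (Δx, Δy, Δh) = (-85, -130, -2.3); to MW-3 = (-55, -170, -1.4).
Solve a·Δx + b·Δy = Δh: det = (-85)·(-170) − (-55)·(-130) = 7300.
∂h/∂x = [(-2.3)·(-170) − (-1.4)·(-130)] / 7300 = +0.02863
∂h/∂y = [(-85)·(-1.4) − (-55)·(-2.3)] / 7300 = -0.001027
h(581219, 3416199) = 182.2 + (+0.02863)·(40) + (-0.001027)·(75) = 182.2 +1.145 -0.077 = 183.268 m.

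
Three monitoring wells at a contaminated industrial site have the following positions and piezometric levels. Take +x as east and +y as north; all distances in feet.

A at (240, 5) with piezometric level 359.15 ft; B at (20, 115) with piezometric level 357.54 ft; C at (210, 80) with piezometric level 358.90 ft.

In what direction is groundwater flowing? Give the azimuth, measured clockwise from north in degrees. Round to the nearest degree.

274°

With h = a·x + b·y + c and A as origin, the differences give:
  (-220)·a + 110·b = -1.61
  (-30)·a + 75·b = -0.25
Eliminate b (×75 and ×110, subtract): -13200·a = -93.250 → a = ∂h/∂x = +0.007064
Back-substitute: b = ∂h/∂y = -0.0005076.
Flow direction (−∇h) has components (-0.007064 E, +0.0005076 N).
Azimuth = atan2(E, N) = atan2(-0.007064, +0.0005076) = 274.1° ≈ 274°.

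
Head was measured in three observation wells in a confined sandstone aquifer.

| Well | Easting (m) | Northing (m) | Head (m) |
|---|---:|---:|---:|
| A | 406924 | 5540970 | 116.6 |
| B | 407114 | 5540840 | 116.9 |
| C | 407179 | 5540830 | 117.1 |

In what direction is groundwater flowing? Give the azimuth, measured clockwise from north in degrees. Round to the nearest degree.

Three-point gradient (reference A): Δ to B = (190, -130, +0.3), Δ to C = (255, -140, +0.5).
∂h/∂x = +0.003511, ∂h/∂y = +0.002824 (det = 6550).
Flow direction (−∇h) has components (-0.003511 E, -0.002824 N).
Azimuth = atan2(E, N) = atan2(-0.003511, -0.002824) = 231.2° ≈ 231°.

231°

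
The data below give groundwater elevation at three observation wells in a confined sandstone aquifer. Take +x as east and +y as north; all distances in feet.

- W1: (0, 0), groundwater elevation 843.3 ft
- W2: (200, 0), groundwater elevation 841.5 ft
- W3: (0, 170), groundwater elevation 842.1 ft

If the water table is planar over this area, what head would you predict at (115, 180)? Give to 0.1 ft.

841.0 ft

∂h/∂x = (841.5 − 843.3) / (200 − 0) = -0.009000
∂h/∂y = (842.1 − 843.3) / (170 − 0) = -0.007059
h(115, 180) = 843.3 + (-0.009000)·(115) + (-0.007059)·(180) = 843.3 -1.035 -1.271 = 840.994 ft.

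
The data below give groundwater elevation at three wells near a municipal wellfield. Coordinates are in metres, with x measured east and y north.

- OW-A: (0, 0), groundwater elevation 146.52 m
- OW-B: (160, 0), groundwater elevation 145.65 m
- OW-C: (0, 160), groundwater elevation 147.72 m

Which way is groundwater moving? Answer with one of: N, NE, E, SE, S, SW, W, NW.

∂h/∂x = (145.65 − 146.52) / (160 − 0) = -0.005438
∂h/∂y = (147.72 − 146.52) / (160 − 0) = +0.007500
Flow = −∇h = (+0.005438 east, -0.007500 north), which points southeast.

SE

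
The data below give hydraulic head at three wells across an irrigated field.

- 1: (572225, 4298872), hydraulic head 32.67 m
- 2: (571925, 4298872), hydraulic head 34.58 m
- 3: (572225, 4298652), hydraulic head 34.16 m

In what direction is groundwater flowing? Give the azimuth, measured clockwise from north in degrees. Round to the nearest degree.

043°

∂h/∂x = (34.58 − 32.67) / (571925 − 572225) = -0.006367
∂h/∂y = (34.16 − 32.67) / (4298652 − 4298872) = -0.006773
Flow direction (−∇h) has components (+0.006367 E, +0.006773 N).
Azimuth = atan2(E, N) = atan2(+0.006367, +0.006773) = 43.2° ≈ 043°.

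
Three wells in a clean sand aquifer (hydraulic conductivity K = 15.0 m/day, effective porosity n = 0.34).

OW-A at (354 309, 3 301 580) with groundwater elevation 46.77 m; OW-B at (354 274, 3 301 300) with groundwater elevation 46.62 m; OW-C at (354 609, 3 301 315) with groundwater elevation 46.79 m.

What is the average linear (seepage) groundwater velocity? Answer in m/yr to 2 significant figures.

Taking OW-A as reference: OW-B−OW-A = (-35, -280, -0.15); OW-C−OW-A = (300, -265, +0.02).
Solve a·Δx + b·Δy = Δh: det = (-35)·(-265) − 300·(-280) = 93275.
∂h/∂x = [(-0.15)·(-265) − (+0.02)·(-280)] / 93275 = +0.0004862
∂h/∂y = [(-35)·(+0.02) − 300·(-0.15)] / 93275 = +0.0004749
|∇h| = √(0.0004862² + 0.0004749²) = 0.0006796
Seepage velocity v = K·i/n = 15.0 × 0.0006796 / 0.34 = 0.02998 m/day = 10.95 m/yr.

11 m/yr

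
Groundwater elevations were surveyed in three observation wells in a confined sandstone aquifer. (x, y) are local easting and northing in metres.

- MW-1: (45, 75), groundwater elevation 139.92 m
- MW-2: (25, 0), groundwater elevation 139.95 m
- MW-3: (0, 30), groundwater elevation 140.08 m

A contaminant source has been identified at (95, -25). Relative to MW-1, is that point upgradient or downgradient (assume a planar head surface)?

With h = a·x + b·y + c and MW-1 as origin, the differences give:
  (-20)·a + (-75)·b = +0.03
  (-45)·a + (-45)·b = +0.16
Eliminate b (×(-45) and ×(-75), subtract): -2475·a = 10.650 → a = ∂h/∂x = -0.004303
Back-substitute: b = ∂h/∂y = +0.0007475.
Head at (95, -25) = 139.92 + (-0.004303)·(50) + (+0.0007475)·(-100) = 139.63 m.
That is lower than the 139.92 m at MW-1, so the point is downgradient.

downgradient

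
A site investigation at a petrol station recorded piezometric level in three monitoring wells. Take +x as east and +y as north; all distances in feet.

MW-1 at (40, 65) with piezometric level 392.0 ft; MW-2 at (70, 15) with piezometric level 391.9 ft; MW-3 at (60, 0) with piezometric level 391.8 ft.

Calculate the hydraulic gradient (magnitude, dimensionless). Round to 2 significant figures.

With h = a·x + b·y + c and MW-1 as origin, the differences give:
  30·a + (-50)·b = -0.1
  20·a + (-65)·b = -0.2
Eliminate b (×(-65) and ×(-50), subtract): -950·a = -3.50 → a = ∂h/∂x = +0.003684
Back-substitute: b = ∂h/∂y = +0.004211.
|∇h| = √(0.003684² + 0.004211²) = 0.005595

0.0056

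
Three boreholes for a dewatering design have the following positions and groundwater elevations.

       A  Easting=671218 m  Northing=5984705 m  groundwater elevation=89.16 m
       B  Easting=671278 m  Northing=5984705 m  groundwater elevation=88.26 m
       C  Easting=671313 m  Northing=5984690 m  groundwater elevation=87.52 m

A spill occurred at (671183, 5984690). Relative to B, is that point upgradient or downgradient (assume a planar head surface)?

Differences from A: to B (Δx, Δy, Δh) = (60, 0, -0.90); to C = (95, -15, -1.64).
Solve a·Δx + b·Δy = Δh: det = 60·(-15) − 95·0 = -900.
∂h/∂x = [(-0.90)·(-15) − (-1.64)·0] / -900 = -0.01500
∂h/∂y = [60·(-1.64) − 95·(-0.90)] / -900 = +0.01433
Head at (671183, 5984690) = 89.16 + (-0.01500)·(-35) + (+0.01433)·(-15) = 89.47 m.
That is higher than the 88.26 m at B, so the point is upgradient.

upgradient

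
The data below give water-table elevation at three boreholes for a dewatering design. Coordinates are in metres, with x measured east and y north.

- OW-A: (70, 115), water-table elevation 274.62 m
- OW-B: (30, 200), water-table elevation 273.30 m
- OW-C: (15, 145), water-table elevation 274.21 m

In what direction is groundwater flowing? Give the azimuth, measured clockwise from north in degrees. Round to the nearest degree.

005°

Taking OW-A as reference: OW-B−OW-A = (-40, 85, -1.32); OW-C−OW-A = (-55, 30, -0.41).
Determinant of the coordinate differences = (-40)·30 − (-55)·85 = 3475.
∂h/∂x = [(-1.32)·30 − (-0.41)·85] / 3475 = -0.001367
∂h/∂y = [(-40)·(-0.41) − (-55)·(-1.32)] / 3475 = -0.01617
Flow direction (−∇h) has components (+0.001367 E, +0.01617 N).
Azimuth = atan2(E, N) = atan2(+0.001367, +0.01617) = 4.8° ≈ 005°.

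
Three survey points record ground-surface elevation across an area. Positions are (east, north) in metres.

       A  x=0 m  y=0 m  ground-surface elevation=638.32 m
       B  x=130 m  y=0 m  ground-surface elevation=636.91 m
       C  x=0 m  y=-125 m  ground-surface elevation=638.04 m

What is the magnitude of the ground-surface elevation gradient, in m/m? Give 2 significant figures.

∂z/∂x = (636.91 − 638.32) / (130 − 0) = -0.01085
∂z/∂y = (638.04 − 638.32) / (-125 − 0) = +0.002240
|∇f| = √(-0.01085² + 0.002240²) = 0.01108 m/m

0.011 m/m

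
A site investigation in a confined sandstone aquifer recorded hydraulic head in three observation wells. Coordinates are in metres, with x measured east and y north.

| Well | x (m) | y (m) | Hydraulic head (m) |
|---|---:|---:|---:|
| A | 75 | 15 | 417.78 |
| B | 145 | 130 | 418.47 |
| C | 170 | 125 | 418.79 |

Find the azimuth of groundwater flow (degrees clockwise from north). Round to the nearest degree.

277°

Taking A as reference: B−A = (70, 115, +0.69); C−A = (95, 110, +1.01).
Solve a·Δx + b·Δy = Δh: det = 70·110 − 95·115 = -3225.
∂h/∂x = [(+0.69)·110 − (+1.01)·115] / -3225 = +0.01248
∂h/∂y = [70·(+1.01) − 95·(+0.69)] / -3225 = -0.001597
Flow direction (−∇h) has components (-0.01248 E, +0.001597 N).
Azimuth = atan2(E, N) = atan2(-0.01248, +0.001597) = 277.3° ≈ 277°.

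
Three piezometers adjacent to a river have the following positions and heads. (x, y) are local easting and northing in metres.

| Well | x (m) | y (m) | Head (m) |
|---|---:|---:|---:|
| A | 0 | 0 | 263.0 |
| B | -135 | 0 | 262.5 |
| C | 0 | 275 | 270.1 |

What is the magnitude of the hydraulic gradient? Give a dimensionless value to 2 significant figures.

∂h/∂x = (262.5 − 263.0) / (-135 − 0) = +0.003704
∂h/∂y = (270.1 − 263.0) / (275 − 0) = +0.02582
|∇h| = √(0.003704² + 0.02582²) = 0.02608

0.026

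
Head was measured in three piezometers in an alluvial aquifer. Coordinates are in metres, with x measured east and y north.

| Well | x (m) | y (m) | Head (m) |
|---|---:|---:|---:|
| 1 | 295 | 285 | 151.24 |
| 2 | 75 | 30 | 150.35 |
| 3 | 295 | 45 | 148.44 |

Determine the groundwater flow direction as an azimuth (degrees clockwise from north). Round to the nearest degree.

Differences from 1: to 2 (Δx, Δy, Δh) = (-220, -255, -0.89); to 3 = (0, -240, -2.80).
Solve a·Δx + b·Δy = Δh: det = (-220)·(-240) − 0·(-255) = 52800.
∂h/∂x = [(-0.89)·(-240) − (-2.80)·(-255)] / 52800 = -0.009477
∂h/∂y = [(-220)·(-2.80) − 0·(-0.89)] / 52800 = +0.01167
Flow direction (−∇h) has components (+0.009477 E, -0.01167 N).
Azimuth = atan2(E, N) = atan2(+0.009477, -0.01167) = 140.9° ≈ 141°.

141°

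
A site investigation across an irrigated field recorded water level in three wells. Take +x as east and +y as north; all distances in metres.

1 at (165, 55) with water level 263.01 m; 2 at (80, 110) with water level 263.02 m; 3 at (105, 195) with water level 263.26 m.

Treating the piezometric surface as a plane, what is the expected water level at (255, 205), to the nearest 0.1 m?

263.5 m

Differences from 1: to 2 (Δx, Δy, Δh) = (-85, 55, +0.01); to 3 = (-60, 140, +0.25).
Determinant of the coordinate differences = (-85)·140 − (-60)·55 = -8600.
∂h/∂x = [(+0.01)·140 − (+0.25)·55] / -8600 = +0.001436
∂h/∂y = [(-85)·(+0.25) − (-60)·(+0.01)] / -8600 = +0.002401
h(255, 205) = 263.01 + (+0.001436)·(90) + (+0.002401)·(150) = 263.01 +0.129 +0.360 = 263.499 m.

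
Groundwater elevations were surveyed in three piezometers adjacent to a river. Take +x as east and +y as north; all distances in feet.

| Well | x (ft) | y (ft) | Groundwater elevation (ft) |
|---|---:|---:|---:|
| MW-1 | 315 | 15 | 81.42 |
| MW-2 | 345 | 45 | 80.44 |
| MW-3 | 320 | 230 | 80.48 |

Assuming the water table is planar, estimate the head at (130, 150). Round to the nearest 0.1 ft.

86.3 ft

Taking MW-1 as reference: MW-2−MW-1 = (30, 30, -0.98); MW-3−MW-1 = (5, 215, -0.94).
Determinant of the coordinate differences = 30·215 − 5·30 = 6300.
∂h/∂x = [(-0.98)·215 − (-0.94)·30] / 6300 = -0.02897
∂h/∂y = [30·(-0.94) − 5·(-0.98)] / 6300 = -0.003698
h(130, 150) = 81.42 + (-0.02897)·(-185) + (-0.003698)·(135) = 81.42 +5.359 -0.499 = 86.280 ft.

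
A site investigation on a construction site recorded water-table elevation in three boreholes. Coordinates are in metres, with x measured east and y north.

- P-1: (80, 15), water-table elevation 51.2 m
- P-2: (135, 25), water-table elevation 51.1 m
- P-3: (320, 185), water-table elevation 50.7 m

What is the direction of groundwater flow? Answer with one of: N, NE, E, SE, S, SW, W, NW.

E

Differences from P-1: to P-2 (Δx, Δy, Δh) = (55, 10, -0.1); to P-3 = (240, 170, -0.5).
Determinant of the coordinate differences = 55·170 − 240·10 = 6950.
∂h/∂x = [(-0.1)·170 − (-0.5)·10] / 6950 = -0.001727
∂h/∂y = [55·(-0.5) − 240·(-0.1)] / 6950 = -0.0005036
Flow = −∇h = (+0.001727 east, +0.0005036 north), which points east.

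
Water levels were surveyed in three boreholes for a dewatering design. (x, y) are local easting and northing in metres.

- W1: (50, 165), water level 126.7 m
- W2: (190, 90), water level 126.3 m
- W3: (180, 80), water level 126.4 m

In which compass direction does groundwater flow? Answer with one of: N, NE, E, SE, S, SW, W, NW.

Differences from W1: to W2 (Δx, Δy, Δh) = (140, -75, -0.4); to W3 = (130, -85, -0.3).
Solve a·Δx + b·Δy = Δh: det = 140·(-85) − 130·(-75) = -2150.
∂h/∂x = [(-0.4)·(-85) − (-0.3)·(-75)] / -2150 = -0.005349
∂h/∂y = [140·(-0.3) − 130·(-0.4)] / -2150 = -0.004651
Flow = −∇h = (+0.005349 east, +0.004651 north), which points northeast.

NE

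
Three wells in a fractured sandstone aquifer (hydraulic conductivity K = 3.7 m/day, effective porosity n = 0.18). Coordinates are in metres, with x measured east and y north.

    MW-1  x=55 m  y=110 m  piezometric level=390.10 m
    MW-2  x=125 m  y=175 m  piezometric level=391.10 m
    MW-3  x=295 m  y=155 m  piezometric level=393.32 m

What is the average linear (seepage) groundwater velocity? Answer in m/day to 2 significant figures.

0.27 m/day

With h = a·x + b·y + c and MW-1 as origin, the differences give:
  70·a + 65·b = +1.00
  240·a + 45·b = +3.22
Eliminate b (×45 and ×65, subtract): -12450·a = -164.300 → a = ∂h/∂x = +0.01320
Back-substitute: b = ∂h/∂y = +0.001173.
|∇h| = √(0.01320² + 0.001173²) = 0.01325
Seepage velocity v = K·i/n = 3.7 × 0.01325 / 0.18 = 0.2724 m/day.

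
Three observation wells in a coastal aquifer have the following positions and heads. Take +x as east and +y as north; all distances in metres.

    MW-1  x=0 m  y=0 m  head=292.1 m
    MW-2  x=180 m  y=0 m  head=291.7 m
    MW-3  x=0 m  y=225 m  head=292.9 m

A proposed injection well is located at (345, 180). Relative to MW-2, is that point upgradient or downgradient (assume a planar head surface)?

upgradient

∂h/∂x = (291.7 − 292.1) / (180 − 0) = -0.002222
∂h/∂y = (292.9 − 292.1) / (225 − 0) = +0.003556
Head at (345, 180) = 292.1 + (-0.002222)·(345) + (+0.003556)·(180) = 291.97 m.
That is higher than the 291.7 m at MW-2, so the point is upgradient.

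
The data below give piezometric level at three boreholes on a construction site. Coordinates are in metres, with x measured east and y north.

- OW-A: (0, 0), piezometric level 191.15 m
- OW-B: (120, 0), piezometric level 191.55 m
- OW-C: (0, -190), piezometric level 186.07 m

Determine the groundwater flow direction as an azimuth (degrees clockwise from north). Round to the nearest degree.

187°

∂h/∂x = (191.55 − 191.15) / (120 − 0) = +0.003333
∂h/∂y = (186.07 − 191.15) / (-190 − 0) = +0.02674
Flow direction (−∇h) has components (-0.003333 E, -0.02674 N).
Azimuth = atan2(E, N) = atan2(-0.003333, -0.02674) = 187.1° ≈ 187°.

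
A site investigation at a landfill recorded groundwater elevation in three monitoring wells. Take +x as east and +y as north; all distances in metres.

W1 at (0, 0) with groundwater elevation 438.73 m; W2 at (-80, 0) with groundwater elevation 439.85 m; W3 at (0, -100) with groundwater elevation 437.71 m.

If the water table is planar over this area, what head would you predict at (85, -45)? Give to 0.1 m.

437.1 m

∂h/∂x = (439.85 − 438.73) / (-80 − 0) = -0.01400
∂h/∂y = (437.71 − 438.73) / (-100 − 0) = +0.01020
h(85, -45) = 438.73 + (-0.01400)·(85) + (+0.01020)·(-45) = 438.73 -1.190 -0.459 = 437.081 m.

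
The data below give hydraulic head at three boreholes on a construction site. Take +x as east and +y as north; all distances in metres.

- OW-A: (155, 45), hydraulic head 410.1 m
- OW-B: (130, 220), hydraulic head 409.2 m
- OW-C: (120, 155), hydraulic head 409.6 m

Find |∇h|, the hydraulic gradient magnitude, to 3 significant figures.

0.00658

With h = a·x + b·y + c and OW-A as origin, the differences give:
  (-25)·a + 175·b = -0.9
  (-35)·a + 110·b = -0.5
Eliminate b (×110 and ×175, subtract): 3375·a = -11.50 → a = ∂h/∂x = -0.003407
Back-substitute: b = ∂h/∂y = -0.005630.
|∇h| = √(-0.003407² + -0.005630²) = 0.006581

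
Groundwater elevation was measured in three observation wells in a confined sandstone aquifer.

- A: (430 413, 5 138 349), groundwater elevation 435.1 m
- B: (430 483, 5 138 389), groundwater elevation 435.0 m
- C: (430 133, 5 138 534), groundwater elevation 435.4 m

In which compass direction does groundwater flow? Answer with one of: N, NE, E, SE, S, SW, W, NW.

With h = a·x + b·y + c and A as origin, the differences give:
  70·a + 40·b = -0.1
  (-280)·a + 185·b = +0.3
Eliminate b (×185 and ×40, subtract): 24150·a = -30.50 → a = ∂h/∂x = -0.001263
Back-substitute: b = ∂h/∂y = -0.0002899.
Flow = −∇h = (+0.001263 east, +0.0002899 north), which points east.

E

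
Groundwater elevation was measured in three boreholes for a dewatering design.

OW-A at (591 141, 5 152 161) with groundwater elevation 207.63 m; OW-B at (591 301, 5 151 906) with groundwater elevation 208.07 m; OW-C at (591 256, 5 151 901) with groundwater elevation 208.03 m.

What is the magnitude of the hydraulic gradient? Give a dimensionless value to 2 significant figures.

Differences from OW-A: to OW-B (Δx, Δy, Δh) = (160, -255, +0.44); to OW-C = (115, -260, +0.40).
Determinant of the coordinate differences = 160·(-260) − 115·(-255) = -12275.
∂h/∂x = [(+0.44)·(-260) − (+0.40)·(-255)] / -12275 = +0.001010
∂h/∂y = [160·(+0.40) − 115·(+0.44)] / -12275 = -0.001092
|∇h| = √(0.001010² + -0.001092²) = 0.001487

0.0015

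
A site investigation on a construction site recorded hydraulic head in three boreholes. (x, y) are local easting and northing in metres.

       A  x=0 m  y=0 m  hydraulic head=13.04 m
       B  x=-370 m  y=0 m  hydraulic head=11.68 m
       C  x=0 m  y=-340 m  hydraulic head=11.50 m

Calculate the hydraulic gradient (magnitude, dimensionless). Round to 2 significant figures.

∂h/∂x = (11.68 − 13.04) / (-370 − 0) = +0.003676
∂h/∂y = (11.50 − 13.04) / (-340 − 0) = +0.004529
|∇h| = √(0.003676² + 0.004529²) = 0.005833

0.0058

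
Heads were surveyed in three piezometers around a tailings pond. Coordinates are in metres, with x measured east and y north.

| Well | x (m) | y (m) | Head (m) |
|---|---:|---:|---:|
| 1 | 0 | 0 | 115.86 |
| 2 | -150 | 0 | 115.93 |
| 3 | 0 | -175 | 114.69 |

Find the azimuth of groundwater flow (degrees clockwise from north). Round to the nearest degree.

176°

∂h/∂x = (115.93 − 115.86) / (-150 − 0) = -0.0004667
∂h/∂y = (114.69 − 115.86) / (-175 − 0) = +0.006686
Flow direction (−∇h) has components (+0.0004667 E, -0.006686 N).
Azimuth = atan2(E, N) = atan2(+0.0004667, -0.006686) = 176.0° ≈ 176°.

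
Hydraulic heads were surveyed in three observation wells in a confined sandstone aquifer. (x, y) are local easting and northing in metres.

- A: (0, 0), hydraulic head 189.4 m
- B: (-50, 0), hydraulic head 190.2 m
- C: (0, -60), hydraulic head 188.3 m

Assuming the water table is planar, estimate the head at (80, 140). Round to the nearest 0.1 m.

∂h/∂x = (190.2 − 189.4) / (-50 − 0) = -0.01600
∂h/∂y = (188.3 − 189.4) / (-60 − 0) = +0.01833
h(80, 140) = 189.4 + (-0.01600)·(80) + (+0.01833)·(140) = 189.4 -1.280 +2.567 = 190.687 m.

190.7 m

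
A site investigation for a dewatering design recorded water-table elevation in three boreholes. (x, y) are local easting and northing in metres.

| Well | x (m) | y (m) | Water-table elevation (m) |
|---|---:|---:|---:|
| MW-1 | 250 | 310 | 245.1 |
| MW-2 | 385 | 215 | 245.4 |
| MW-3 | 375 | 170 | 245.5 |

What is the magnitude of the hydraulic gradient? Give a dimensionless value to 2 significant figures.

Three-point gradient (reference MW-1): Δ to MW-2 = (135, -95, +0.3), Δ to MW-3 = (125, -140, +0.4).
∂h/∂x = +0.0005694, ∂h/∂y = -0.002349 (det = -7025).
|∇h| = √(0.0005694² + -0.002349²) = 0.002417

0.0024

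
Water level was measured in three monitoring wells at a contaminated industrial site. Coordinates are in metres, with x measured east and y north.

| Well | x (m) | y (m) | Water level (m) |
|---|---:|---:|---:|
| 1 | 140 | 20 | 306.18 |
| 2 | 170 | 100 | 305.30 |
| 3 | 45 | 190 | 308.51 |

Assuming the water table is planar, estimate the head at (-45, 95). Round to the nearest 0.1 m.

311.0 m

Taking 1 as reference: 2−1 = (30, 80, -0.88); 3−1 = (-95, 170, +2.33).
Solve a·Δx + b·Δy = Δh: det = 30·170 − (-95)·80 = 12700.
∂h/∂x = [(-0.88)·170 − (+2.33)·80] / 12700 = -0.02646
∂h/∂y = [30·(+2.33) − (-95)·(-0.88)] / 12700 = -0.001079
h(-45, 95) = 306.18 + (-0.02646)·(-185) + (-0.001079)·(75) = 306.18 +4.894 -0.081 = 310.994 m.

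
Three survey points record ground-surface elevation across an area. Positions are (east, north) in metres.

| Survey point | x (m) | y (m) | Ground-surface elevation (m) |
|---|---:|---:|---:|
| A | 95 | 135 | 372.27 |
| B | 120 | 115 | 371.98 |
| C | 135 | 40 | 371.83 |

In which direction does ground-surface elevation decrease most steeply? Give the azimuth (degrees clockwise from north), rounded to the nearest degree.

088°

With z = a·x + b·y + c and A as origin, the differences give:
  25·a + (-20)·b = -0.29
  40·a + (-95)·b = -0.44
Eliminate b (×(-95) and ×(-20), subtract): -1575·a = 18.750 → a = ∂z/∂x = -0.01190
Back-substitute: b = ∂z/∂y = -0.0003810.
Steepest decrease is along −∇f: components (+0.01190 E, +0.0003810 N).
Azimuth = atan2(+0.01190, +0.0003810) = 88.2° ≈ 088°.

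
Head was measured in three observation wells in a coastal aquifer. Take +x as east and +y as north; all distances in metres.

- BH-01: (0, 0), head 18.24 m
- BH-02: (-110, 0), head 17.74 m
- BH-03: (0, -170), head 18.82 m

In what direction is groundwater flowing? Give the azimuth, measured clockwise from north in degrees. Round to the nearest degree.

∂h/∂x = (17.74 − 18.24) / (-110 − 0) = +0.004545
∂h/∂y = (18.82 − 18.24) / (-170 − 0) = -0.003412
Flow direction (−∇h) has components (-0.004545 E, +0.003412 N).
Azimuth = atan2(E, N) = atan2(-0.004545, +0.003412) = 306.9° ≈ 307°.

307°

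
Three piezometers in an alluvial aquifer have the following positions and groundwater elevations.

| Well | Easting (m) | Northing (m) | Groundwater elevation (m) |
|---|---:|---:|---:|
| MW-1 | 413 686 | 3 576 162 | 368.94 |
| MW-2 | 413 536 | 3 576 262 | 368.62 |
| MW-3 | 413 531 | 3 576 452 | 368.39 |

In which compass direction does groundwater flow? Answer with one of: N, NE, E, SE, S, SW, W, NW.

NW

Differences from MW-1: to MW-2 (Δx, Δy, Δh) = (-150, 100, -0.32); to MW-3 = (-155, 290, -0.55).
Solve a·Δx + b·Δy = Δh: det = (-150)·290 − (-155)·100 = -28000.
∂h/∂x = [(-0.32)·290 − (-0.55)·100] / -28000 = +0.001350
∂h/∂y = [(-150)·(-0.55) − (-155)·(-0.32)] / -28000 = -0.001175
Flow = −∇h = (-0.001350 east, +0.001175 north), which points northwest.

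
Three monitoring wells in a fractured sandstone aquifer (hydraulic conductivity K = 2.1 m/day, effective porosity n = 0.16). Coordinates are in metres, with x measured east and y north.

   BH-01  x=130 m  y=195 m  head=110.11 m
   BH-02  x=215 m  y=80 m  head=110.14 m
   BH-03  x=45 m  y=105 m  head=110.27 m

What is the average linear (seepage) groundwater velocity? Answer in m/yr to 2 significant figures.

6.2 m/yr

Taking BH-01 as reference: BH-02−BH-01 = (85, -115, +0.03); BH-03−BH-01 = (-85, -90, +0.16).
Determinant of the coordinate differences = 85·(-90) − (-85)·(-115) = -17425.
∂h/∂x = [(+0.03)·(-90) − (+0.16)·(-115)] / -17425 = -0.0009010
∂h/∂y = [85·(+0.16) − (-85)·(+0.03)] / -17425 = -0.0009268
|∇h| = √(-0.0009010² + -0.0009268²) = 0.001293
Seepage velocity v = K·i/n = 2.1 × 0.001293 / 0.16 = 0.01697 m/day = 6.198 m/yr.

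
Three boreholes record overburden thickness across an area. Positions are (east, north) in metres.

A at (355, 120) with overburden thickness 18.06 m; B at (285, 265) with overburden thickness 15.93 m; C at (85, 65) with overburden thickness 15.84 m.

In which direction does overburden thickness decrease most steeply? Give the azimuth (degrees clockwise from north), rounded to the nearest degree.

Differences from A: to B (Δx, Δy, Δh) = (-70, 145, -2.13); to C = (-270, -55, -2.22).
Determinant of the coordinate differences = (-70)·(-55) − (-270)·145 = 43000.
∂d/∂x = [(-2.13)·(-55) − (-2.22)·145] / 43000 = +0.01021
∂d/∂y = [(-70)·(-2.22) − (-270)·(-2.13)] / 43000 = -0.009760
Steepest decrease is along −∇f: components (-0.01021 E, +0.009760 N).
Azimuth = atan2(-0.01021, +0.009760) = 313.7° ≈ 314°.

314°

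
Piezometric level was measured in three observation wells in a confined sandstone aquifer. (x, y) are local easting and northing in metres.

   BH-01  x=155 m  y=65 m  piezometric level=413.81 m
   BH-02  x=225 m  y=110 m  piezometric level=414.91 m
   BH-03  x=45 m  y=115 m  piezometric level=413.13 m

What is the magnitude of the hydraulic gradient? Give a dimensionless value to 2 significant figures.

Differences from BH-01: to BH-02 (Δx, Δy, Δh) = (70, 45, +1.10); to BH-03 = (-110, 50, -0.68).
Solve a·Δx + b·Δy = Δh: det = 70·50 − (-110)·45 = 8450.
∂h/∂x = [(+1.10)·50 − (-0.68)·45] / 8450 = +0.01013
∂h/∂y = [70·(-0.68) − (-110)·(+1.10)] / 8450 = +0.008686
|∇h| = √(0.01013² + 0.008686²) = 0.01334

0.013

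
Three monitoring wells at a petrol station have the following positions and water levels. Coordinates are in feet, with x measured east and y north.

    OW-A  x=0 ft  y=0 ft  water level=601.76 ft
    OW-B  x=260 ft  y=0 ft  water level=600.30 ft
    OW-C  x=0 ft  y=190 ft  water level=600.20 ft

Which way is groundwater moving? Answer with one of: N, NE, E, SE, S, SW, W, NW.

NE

∂h/∂x = (600.30 − 601.76) / (260 − 0) = -0.005615
∂h/∂y = (600.20 − 601.76) / (190 − 0) = -0.008211
Flow = −∇h = (+0.005615 east, +0.008211 north), which points northeast.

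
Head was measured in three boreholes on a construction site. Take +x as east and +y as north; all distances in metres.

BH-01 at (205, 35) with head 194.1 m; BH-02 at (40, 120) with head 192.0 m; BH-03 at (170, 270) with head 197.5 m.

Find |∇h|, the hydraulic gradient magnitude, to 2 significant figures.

0.028

Differences from BH-01: to BH-02 (Δx, Δy, Δh) = (-165, 85, -2.1); to BH-03 = (-35, 235, +3.4).
Determinant of the coordinate differences = (-165)·235 − (-35)·85 = -35800.
∂h/∂x = [(-2.1)·235 − (+3.4)·85] / -35800 = +0.02186
∂h/∂y = [(-165)·(+3.4) − (-35)·(-2.1)] / -35800 = +0.01772
|∇h| = √(0.02186² + 0.01772²) = 0.02814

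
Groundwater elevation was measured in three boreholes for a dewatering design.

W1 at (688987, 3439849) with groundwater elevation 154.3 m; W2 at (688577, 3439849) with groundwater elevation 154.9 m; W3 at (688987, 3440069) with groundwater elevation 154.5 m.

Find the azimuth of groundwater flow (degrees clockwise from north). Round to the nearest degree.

122°

∂h/∂x = (154.9 − 154.3) / (688577 − 688987) = -0.001463
∂h/∂y = (154.5 − 154.3) / (3440069 − 3439849) = +0.0009091
Flow direction (−∇h) has components (+0.001463 E, -0.0009091 N).
Azimuth = atan2(E, N) = atan2(+0.001463, -0.0009091) = 121.8° ≈ 122°.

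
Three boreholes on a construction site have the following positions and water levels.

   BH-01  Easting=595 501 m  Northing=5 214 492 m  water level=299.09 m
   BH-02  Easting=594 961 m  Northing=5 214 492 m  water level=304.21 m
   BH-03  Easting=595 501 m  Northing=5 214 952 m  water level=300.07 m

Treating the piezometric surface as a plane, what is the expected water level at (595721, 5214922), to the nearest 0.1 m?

∂h/∂x = (304.21 − 299.09) / (594961 − 595501) = -0.009481
∂h/∂y = (300.07 − 299.09) / (5214952 − 5214492) = +0.002130
h(595721, 5214922) = 299.09 + (-0.009481)·(220) + (+0.002130)·(430) = 299.09 -2.086 +0.916 = 297.920 m.

297.9 m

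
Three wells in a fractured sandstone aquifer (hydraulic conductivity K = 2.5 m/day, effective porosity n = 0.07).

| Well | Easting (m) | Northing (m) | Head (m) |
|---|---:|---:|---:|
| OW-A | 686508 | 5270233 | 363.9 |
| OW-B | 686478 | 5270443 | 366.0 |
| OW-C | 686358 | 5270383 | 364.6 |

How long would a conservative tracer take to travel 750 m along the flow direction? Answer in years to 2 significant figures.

Differences from OW-A: to OW-B (Δx, Δy, Δh) = (-30, 210, +2.1); to OW-C = (-150, 150, +0.7).
Solve a·Δx + b·Δy = Δh: det = (-30)·150 − (-150)·210 = 27000.
∂h/∂x = [(+2.1)·150 − (+0.7)·210] / 27000 = +0.006222
∂h/∂y = [(-30)·(+0.7) − (-150)·(+2.1)] / 27000 = +0.01089
|∇h| = √(0.006222² + 0.01089²) = 0.01254
Seepage velocity v = K·i/n = 2.5 × 0.01254 / 0.07 = 0.4479 m/day.
t = 750 / 0.4479 = 1674 days = 4.58 years.

4.6 years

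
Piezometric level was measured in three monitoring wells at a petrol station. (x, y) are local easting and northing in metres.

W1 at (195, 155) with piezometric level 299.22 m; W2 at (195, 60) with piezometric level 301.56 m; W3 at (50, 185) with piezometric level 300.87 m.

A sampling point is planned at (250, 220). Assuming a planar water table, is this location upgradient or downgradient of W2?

downgradient

Differences from W1: to W2 (Δx, Δy, Δh) = (0, -95, +2.34); to W3 = (-145, 30, +1.65).
Determinant of the coordinate differences = 0·30 − (-145)·(-95) = -13775.
∂h/∂x = [(+2.34)·30 − (+1.65)·(-95)] / -13775 = -0.01648
∂h/∂y = [0·(+1.65) − (-145)·(+2.34)] / -13775 = -0.02463
Head at (250, 220) = 299.22 + (-0.01648)·(55) + (-0.02463)·(65) = 296.71 m.
That is lower than the 301.56 m at W2, so the point is downgradient.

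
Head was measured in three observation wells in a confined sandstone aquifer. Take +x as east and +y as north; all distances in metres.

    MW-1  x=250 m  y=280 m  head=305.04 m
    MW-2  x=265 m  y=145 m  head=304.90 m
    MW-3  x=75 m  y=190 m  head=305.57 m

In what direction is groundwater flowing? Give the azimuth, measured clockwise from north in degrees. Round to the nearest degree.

101°

Differences from MW-1: to MW-2 (Δx, Δy, Δh) = (15, -135, -0.14); to MW-3 = (-175, -90, +0.53).
Solve a·Δx + b·Δy = Δh: det = 15·(-90) − (-175)·(-135) = -24975.
∂h/∂x = [(-0.14)·(-90) − (+0.53)·(-135)] / -24975 = -0.003369
∂h/∂y = [15·(+0.53) − (-175)·(-0.14)] / -24975 = +0.0006627
Flow direction (−∇h) has components (+0.003369 E, -0.0006627 N).
Azimuth = atan2(E, N) = atan2(+0.003369, -0.0006627) = 101.1° ≈ 101°.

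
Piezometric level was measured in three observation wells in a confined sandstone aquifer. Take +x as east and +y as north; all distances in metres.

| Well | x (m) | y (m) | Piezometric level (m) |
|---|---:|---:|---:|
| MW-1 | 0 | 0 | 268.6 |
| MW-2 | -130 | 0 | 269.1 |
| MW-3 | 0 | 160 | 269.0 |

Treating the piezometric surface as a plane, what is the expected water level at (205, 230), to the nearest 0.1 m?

268.4 m

∂h/∂x = (269.1 − 268.6) / (-130 − 0) = -0.003846
∂h/∂y = (269.0 − 268.6) / (160 − 0) = +0.002500
h(205, 230) = 268.6 + (-0.003846)·(205) + (+0.002500)·(230) = 268.6 -0.788 +0.575 = 268.387 m.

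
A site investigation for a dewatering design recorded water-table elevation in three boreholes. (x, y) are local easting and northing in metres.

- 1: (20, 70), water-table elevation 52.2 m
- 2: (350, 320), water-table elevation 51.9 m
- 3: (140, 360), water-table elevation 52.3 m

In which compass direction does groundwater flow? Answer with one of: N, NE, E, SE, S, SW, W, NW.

SE

With h = a·x + b·y + c and 1 as origin, the differences give:
  330·a + 250·b = -0.3
  120·a + 290·b = +0.1
Eliminate b (×290 and ×250, subtract): 65700·a = -112.00 → a = ∂h/∂x = -0.001705
Back-substitute: b = ∂h/∂y = +0.001050.
Flow = −∇h = (+0.001705 east, -0.001050 north), which points southeast.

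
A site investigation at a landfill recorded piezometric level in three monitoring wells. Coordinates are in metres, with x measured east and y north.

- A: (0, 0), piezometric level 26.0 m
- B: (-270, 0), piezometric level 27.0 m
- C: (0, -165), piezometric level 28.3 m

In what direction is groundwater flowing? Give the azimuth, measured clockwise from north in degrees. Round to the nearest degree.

∂h/∂x = (27.0 − 26.0) / (-270 − 0) = -0.003704
∂h/∂y = (28.3 − 26.0) / (-165 − 0) = -0.01394
Flow direction (−∇h) has components (+0.003704 E, +0.01394 N).
Azimuth = atan2(E, N) = atan2(+0.003704, +0.01394) = 14.9° ≈ 015°.

015°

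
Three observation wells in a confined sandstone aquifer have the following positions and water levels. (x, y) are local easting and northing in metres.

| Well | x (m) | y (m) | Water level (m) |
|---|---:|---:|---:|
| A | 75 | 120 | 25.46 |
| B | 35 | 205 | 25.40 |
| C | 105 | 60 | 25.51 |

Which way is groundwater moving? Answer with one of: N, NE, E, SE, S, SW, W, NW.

W

Differences from A: to B (Δx, Δy, Δh) = (-40, 85, -0.06); to C = (30, -60, +0.05).
Determinant of the coordinate differences = (-40)·(-60) − 30·85 = -150.
∂h/∂x = [(-0.06)·(-60) − (+0.05)·85] / -150 = +0.004333
∂h/∂y = [(-40)·(+0.05) − 30·(-0.06)] / -150 = +0.001333
Flow = −∇h = (-0.004333 east, -0.001333 north), which points west.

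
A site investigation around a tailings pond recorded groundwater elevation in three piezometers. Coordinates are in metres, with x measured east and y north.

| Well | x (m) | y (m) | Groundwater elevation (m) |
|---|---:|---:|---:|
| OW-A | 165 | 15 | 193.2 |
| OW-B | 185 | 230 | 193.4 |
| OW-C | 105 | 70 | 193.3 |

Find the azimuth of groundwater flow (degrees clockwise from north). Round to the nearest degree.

143°

With h = a·x + b·y + c and OW-A as origin, the differences give:
  20·a + 215·b = +0.2
  (-60)·a + 55·b = +0.1
Eliminate b (×55 and ×215, subtract): 14000·a = -10.50 → a = ∂h/∂x = -0.0007500
Back-substitute: b = ∂h/∂y = +0.001000.
Flow direction (−∇h) has components (+0.0007500 E, -0.001000 N).
Azimuth = atan2(E, N) = atan2(+0.0007500, -0.001000) = 143.1° ≈ 143°.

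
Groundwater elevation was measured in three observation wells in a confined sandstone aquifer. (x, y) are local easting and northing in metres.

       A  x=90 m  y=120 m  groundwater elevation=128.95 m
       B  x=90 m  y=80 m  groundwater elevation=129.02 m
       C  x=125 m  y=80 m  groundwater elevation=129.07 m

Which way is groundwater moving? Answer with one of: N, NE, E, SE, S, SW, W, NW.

Taking A as reference: B−A = (0, -40, +0.07); C−A = (35, -40, +0.12).
Solve a·Δx + b·Δy = Δh: det = 0·(-40) − 35·(-40) = 1400.
∂h/∂x = [(+0.07)·(-40) − (+0.12)·(-40)] / 1400 = +0.001429
∂h/∂y = [0·(+0.12) − 35·(+0.07)] / 1400 = -0.001750
Flow = −∇h = (-0.001429 east, +0.001750 north), which points northwest.

NW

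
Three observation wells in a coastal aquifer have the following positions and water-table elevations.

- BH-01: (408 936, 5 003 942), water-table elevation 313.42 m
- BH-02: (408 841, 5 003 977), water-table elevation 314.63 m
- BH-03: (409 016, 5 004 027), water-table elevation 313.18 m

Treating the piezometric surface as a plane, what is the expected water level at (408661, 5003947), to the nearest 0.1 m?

With h = a·x + b·y + c and BH-01 as origin, the differences give:
  (-95)·a + 35·b = +1.21
  80·a + 85·b = -0.24
Eliminate b (×85 and ×35, subtract): -10875·a = 111.250 → a = ∂h/∂x = -0.01023
Back-substitute: b = ∂h/∂y = +0.006805.
h(408661, 5003947) = 313.42 + (-0.01023)·(-275) + (+0.006805)·(5) = 313.42 +2.813 +0.034 = 316.267 m.

316.3 m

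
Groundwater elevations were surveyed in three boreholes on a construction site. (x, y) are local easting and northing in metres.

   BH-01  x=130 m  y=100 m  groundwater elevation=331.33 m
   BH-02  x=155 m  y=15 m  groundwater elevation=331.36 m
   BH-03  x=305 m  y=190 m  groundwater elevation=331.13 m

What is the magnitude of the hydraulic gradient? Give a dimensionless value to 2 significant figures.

0.0010

Differences from BH-01: to BH-02 (Δx, Δy, Δh) = (25, -85, +0.03); to BH-03 = (175, 90, -0.20).
Solve a·Δx + b·Δy = Δh: det = 25·90 − 175·(-85) = 17125.
∂h/∂x = [(+0.03)·90 − (-0.20)·(-85)] / 17125 = -0.0008350
∂h/∂y = [25·(-0.20) − 175·(+0.03)] / 17125 = -0.0005985
|∇h| = √(-0.0008350² + -0.0005985²) = 0.001027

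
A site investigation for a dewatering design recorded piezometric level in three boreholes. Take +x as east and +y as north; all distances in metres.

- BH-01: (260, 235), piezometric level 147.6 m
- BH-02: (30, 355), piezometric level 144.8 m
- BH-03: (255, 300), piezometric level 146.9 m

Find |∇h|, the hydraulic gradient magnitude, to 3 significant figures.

Taking BH-01 as reference: BH-02−BH-01 = (-230, 120, -2.8); BH-03−BH-01 = (-5, 65, -0.7).
Determinant of the coordinate differences = (-230)·65 − (-5)·120 = -14350.
∂h/∂x = [(-2.8)·65 − (-0.7)·120] / -14350 = +0.006829
∂h/∂y = [(-230)·(-0.7) − (-5)·(-2.8)] / -14350 = -0.01024
|∇h| = √(0.006829² + -0.01024²) = 0.01231

0.0123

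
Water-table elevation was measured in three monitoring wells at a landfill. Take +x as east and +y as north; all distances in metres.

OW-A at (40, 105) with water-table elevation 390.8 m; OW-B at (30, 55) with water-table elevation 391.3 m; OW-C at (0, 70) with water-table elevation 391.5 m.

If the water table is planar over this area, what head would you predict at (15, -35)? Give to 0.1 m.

392.2 m

Taking OW-A as reference: OW-B−OW-A = (-10, -50, +0.5); OW-C−OW-A = (-40, -35, +0.7).
Solve a·Δx + b·Δy = Δh: det = (-10)·(-35) − (-40)·(-50) = -1650.
∂h/∂x = [(+0.5)·(-35) − (+0.7)·(-50)] / -1650 = -0.01061
∂h/∂y = [(-10)·(+0.7) − (-40)·(+0.5)] / -1650 = -0.007879
h(15, -35) = 390.8 + (-0.01061)·(-25) + (-0.007879)·(-140) = 390.8 +0.265 +1.103 = 392.168 m.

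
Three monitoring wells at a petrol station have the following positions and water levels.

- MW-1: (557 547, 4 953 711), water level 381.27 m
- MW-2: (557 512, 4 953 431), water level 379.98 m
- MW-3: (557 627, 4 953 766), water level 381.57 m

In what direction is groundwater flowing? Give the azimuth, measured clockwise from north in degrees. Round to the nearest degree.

188°

Taking MW-1 as reference: MW-2−MW-1 = (-35, -280, -1.29); MW-3−MW-1 = (80, 55, +0.30).
Solve a·Δx + b·Δy = Δh: det = (-35)·55 − 80·(-280) = 20475.
∂h/∂x = [(-1.29)·55 − (+0.30)·(-280)] / 20475 = +0.0006374
∂h/∂y = [(-35)·(+0.30) − 80·(-1.29)] / 20475 = +0.004527
Flow direction (−∇h) has components (-0.0006374 E, -0.004527 N).
Azimuth = atan2(E, N) = atan2(-0.0006374, -0.004527) = 188.0° ≈ 188°.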